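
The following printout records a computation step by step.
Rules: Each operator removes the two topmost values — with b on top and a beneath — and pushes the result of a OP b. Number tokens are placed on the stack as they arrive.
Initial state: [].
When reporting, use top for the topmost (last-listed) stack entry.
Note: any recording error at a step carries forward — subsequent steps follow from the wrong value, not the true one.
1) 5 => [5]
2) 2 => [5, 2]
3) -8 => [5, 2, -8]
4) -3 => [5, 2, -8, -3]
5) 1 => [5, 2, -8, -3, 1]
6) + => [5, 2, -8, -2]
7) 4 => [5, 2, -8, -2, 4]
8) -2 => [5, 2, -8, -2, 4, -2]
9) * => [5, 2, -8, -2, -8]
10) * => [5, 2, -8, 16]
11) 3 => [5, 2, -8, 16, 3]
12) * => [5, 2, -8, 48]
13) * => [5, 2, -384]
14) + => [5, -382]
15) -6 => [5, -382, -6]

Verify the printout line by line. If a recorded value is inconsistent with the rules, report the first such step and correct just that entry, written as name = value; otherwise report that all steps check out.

no error

step 1: push 5: top = 5 -> consistent with the printout
step 2: push 2: top = 2 -> exactly as logged
step 3: push -8: top = -8 -> checks out
step 4: push -3: top = -3 -> no discrepancy
step 5: push 1: top = 1 -> confirmed correct
step 6: -3 + 1 = -2 -> confirmed correct
step 7: push 4: top = 4 -> matches
step 8: push -2: top = -2 -> exactly as logged
step 9: 4 * -2 = -8 -> verified
step 10: -2 * -8 = 16 -> matches
step 11: push 3: top = 3 -> same as recorded
step 12: 16 * 3 = 48 -> same as recorded
step 13: -8 * 48 = -384 -> checks out
step 14: 2 + -384 = -382 -> same as recorded
step 15: push -6: top = -6 -> in agreement
All entries verified; no error found.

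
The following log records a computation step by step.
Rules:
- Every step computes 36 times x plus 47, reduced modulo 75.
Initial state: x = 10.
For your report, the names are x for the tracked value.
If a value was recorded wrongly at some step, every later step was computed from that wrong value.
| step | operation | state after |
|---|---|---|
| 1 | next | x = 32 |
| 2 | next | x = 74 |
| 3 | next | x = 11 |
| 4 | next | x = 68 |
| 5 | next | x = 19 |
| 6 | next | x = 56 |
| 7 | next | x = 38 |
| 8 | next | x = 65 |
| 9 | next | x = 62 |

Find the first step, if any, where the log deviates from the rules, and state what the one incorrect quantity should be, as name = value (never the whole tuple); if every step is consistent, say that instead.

step 1: x = (36*10 + 47) mod 75 = 32 -> agrees with the log
step 2: x = (36*32 + 47) mod 75 = 74 -> in agreement
step 3: x = (36*74 + 47) mod 75 = 11 -> verified
step 4: x = (36*11 + 47) mod 75 = 68 -> consistent with the log
step 5: x = (36*68 + 47) mod 75 = 20 -> not what was recorded
The audit stops at step 5: the recorded entry is wrong and should be x = 20.

step 5, x = 20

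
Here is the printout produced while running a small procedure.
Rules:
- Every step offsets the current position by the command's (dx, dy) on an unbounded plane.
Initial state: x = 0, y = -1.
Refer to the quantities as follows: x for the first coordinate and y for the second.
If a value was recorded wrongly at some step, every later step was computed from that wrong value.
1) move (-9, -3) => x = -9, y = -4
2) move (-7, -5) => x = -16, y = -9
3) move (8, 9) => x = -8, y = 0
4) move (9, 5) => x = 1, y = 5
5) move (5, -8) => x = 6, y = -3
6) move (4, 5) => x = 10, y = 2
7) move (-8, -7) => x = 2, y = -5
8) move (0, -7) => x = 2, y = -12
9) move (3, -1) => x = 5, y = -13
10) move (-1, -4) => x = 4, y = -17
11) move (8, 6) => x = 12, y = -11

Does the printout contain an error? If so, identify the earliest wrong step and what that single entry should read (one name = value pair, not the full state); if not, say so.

no error

Recomputing the run from the initial state:
step 1: x = -9, y = -4
step 2: x = -16, y = -9
step 3: x = -8, y = 0
step 4: x = 1, y = 5
step 5: x = 6, y = -3
step 6: x = 10, y = 2
step 7: x = 2, y = -5
step 8: x = 2, y = -12
step 9: x = 5, y = -13
step 10: x = 4, y = -17
step 11: x = 12, y = -11
This matches the printout at every step.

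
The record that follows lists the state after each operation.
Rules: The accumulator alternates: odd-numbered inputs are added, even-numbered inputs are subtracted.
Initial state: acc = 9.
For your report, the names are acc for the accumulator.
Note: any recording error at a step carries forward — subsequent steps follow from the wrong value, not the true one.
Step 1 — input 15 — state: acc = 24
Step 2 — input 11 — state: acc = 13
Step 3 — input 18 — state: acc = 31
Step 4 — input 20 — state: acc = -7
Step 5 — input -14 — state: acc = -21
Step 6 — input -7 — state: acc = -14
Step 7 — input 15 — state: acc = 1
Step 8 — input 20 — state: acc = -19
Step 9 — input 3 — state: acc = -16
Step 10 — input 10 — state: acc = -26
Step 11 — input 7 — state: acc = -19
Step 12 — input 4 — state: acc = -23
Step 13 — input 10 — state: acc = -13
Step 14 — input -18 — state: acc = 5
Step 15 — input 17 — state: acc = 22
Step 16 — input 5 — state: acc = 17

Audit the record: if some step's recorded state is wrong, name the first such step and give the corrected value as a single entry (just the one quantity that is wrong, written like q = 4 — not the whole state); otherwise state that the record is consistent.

step 4, acc = 11

Recomputing the run from the initial state:
step 1: acc = 24
step 2: acc = 13
step 3: acc = 31
step 4: acc = 11
step 5: acc = -3
step 6: acc = 4
step 7: acc = 19
step 8: acc = -1
step 9: acc = 2
step 10: acc = -8
step 11: acc = -1
step 12: acc = -5
step 13: acc = 5
step 14: acc = 23
step 15: acc = 40
step 16: acc = 35
The first disagreement with the record is at step 4, where the value should be acc = 11.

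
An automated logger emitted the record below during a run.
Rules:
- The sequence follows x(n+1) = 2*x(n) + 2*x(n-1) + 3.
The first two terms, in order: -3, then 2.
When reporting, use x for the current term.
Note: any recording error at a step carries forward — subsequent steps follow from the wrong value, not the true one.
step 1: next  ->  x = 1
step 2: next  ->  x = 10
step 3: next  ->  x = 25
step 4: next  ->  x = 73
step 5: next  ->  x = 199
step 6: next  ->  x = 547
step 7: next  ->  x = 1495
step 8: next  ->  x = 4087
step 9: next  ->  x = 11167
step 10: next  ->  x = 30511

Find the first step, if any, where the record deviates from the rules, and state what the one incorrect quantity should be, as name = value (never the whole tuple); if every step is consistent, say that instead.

1. x = 2*(2) + (2)*(-3) + (3) = 1 (checks out)
2. x = 2*(1) + (2)*(2) + (3) = 9 (a discrepancy with the record)
That makes step 2 the first incorrect line — x = 9 is what it should show.

step 2, x = 9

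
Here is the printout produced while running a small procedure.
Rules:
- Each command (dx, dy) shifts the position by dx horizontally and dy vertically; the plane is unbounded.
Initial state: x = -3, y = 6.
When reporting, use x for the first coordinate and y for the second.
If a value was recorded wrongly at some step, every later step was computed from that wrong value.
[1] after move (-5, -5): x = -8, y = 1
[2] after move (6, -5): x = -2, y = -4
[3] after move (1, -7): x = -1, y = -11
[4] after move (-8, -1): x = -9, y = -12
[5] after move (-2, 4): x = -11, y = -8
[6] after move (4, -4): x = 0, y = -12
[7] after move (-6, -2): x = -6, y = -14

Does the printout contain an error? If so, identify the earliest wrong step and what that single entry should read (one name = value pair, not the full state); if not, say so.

Recomputing the run from the initial state:
step 1: x = -8, y = 1
step 2: x = -2, y = -4
step 3: x = -1, y = -11
step 4: x = -9, y = -12
step 5: x = -11, y = -8
step 6: x = -7, y = -12
step 7: x = -13, y = -14
The first disagreement with the printout is at step 6, where the value should be x = -7.

step 6, x = -7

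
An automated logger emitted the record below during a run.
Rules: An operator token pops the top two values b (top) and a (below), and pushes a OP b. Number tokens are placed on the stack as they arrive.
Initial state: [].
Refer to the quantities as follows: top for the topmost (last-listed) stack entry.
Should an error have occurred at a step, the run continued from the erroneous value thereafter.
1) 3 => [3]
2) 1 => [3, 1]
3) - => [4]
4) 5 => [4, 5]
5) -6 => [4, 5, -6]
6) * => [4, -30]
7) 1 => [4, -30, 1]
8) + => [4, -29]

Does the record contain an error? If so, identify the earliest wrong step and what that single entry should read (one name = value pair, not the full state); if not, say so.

step 3, top = 2

step 1: push 3: top = 3 -> no discrepancy
step 2: push 1: top = 1 -> checks out
step 3: 3 - 1 = 2 -> the recorded entry deviates here
Step 3 is the first one off; corrected, top = 2.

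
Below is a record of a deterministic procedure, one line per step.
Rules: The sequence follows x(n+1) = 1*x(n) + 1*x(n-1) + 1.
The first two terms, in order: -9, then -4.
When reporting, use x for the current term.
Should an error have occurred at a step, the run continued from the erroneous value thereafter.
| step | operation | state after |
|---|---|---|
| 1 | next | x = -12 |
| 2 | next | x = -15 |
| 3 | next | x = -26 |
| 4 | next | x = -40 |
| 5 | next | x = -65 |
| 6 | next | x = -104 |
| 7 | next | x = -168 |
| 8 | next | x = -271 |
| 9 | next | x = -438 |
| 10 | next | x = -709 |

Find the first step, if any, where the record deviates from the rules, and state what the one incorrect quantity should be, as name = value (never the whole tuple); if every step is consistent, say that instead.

Recomputing the run from the initial state:
step 1: x = -12
step 2: x = -15
step 3: x = -26
step 4: x = -40
step 5: x = -65
step 6: x = -104
step 7: x = -168
step 8: x = -271
step 9: x = -438
step 10: x = -708
The first disagreement with the record is at step 10, where the value should be x = -708.

step 10, x = -708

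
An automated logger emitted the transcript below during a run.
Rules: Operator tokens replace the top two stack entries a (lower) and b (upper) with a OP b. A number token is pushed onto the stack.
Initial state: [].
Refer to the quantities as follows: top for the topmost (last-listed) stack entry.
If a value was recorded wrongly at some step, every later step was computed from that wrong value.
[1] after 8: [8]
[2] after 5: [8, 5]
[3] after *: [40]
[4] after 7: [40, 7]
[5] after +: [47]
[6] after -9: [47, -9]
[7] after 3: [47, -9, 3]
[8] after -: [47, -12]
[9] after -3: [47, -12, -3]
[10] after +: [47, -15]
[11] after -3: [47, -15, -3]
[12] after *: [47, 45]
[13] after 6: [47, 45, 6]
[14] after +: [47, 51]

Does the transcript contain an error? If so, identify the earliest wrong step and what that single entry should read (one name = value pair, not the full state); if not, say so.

no error

step 1: push 8: top = 8 -> same as recorded
step 2: push 5: top = 5 -> consistent with the transcript
step 3: 8 * 5 = 40 -> confirmed correct
step 4: push 7: top = 7 -> in agreement
step 5: 40 + 7 = 47 -> confirmed correct
step 6: push -9: top = -9 -> confirmed correct
step 7: push 3: top = 3 -> agrees with the transcript
step 8: -9 - 3 = -12 -> same as recorded
step 9: push -3: top = -3 -> no discrepancy
step 10: -12 + -3 = -15 -> checks out
step 11: push -3: top = -3 -> in agreement
step 12: -15 * -3 = 45 -> agrees with the transcript
step 13: push 6: top = 6 -> same as recorded
step 14: 45 + 6 = 51 -> verified
Every step is consistent.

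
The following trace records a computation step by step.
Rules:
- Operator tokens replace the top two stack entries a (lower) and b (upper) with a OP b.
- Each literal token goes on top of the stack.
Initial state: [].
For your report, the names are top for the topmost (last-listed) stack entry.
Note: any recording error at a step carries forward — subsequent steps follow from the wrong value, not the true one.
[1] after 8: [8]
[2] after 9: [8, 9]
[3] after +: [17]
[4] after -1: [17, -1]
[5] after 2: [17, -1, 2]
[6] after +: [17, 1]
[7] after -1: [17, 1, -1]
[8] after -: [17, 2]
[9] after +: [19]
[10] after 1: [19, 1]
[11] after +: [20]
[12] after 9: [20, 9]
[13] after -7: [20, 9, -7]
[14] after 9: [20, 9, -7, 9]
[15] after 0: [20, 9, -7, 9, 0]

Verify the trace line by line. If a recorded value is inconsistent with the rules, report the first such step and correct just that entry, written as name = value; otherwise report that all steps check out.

no error

Step 1: push 8: top = 8 — in agreement.
Step 2: push 9: top = 9 — verified.
Step 3: 8 + 9 = 17 — verified.
Step 4: push -1: top = -1 — checks out.
Step 5: push 2: top = 2 — matches.
Step 6: -1 + 2 = 1 — exactly as logged.
Step 7: push -1: top = -1 — consistent with the trace.
Step 8: 1 - -1 = 2 — in agreement.
Step 9: 17 + 2 = 19 — matches.
Step 10: push 1: top = 1 — no discrepancy.
Step 11: 19 + 1 = 20 — same as recorded.
Step 12: push 9: top = 9 — confirmed correct.
Step 13: push -7: top = -7 — verified.
Step 14: push 9: top = 9 — exactly as logged.
Step 15: push 0: top = 0 — consistent with the trace.
The recomputation confirms every line.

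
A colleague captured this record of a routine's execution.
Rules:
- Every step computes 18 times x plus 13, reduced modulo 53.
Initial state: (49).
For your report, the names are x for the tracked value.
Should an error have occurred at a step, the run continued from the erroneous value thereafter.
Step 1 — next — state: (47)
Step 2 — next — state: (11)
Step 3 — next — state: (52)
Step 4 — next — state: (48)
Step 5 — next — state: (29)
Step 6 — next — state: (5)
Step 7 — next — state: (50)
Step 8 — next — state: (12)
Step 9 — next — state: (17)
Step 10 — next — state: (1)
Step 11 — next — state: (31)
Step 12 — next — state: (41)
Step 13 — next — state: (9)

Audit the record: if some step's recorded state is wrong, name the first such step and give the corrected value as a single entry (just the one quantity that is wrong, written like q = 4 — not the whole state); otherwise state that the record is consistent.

no error

Recomputing the run from the initial state:
step 1: x = 47
step 2: x = 11
step 3: x = 52
step 4: x = 48
step 5: x = 29
step 6: x = 5
step 7: x = 50
step 8: x = 12
step 9: x = 17
step 10: x = 1
step 11: x = 31
step 12: x = 41
step 13: x = 9
This matches the record at every step.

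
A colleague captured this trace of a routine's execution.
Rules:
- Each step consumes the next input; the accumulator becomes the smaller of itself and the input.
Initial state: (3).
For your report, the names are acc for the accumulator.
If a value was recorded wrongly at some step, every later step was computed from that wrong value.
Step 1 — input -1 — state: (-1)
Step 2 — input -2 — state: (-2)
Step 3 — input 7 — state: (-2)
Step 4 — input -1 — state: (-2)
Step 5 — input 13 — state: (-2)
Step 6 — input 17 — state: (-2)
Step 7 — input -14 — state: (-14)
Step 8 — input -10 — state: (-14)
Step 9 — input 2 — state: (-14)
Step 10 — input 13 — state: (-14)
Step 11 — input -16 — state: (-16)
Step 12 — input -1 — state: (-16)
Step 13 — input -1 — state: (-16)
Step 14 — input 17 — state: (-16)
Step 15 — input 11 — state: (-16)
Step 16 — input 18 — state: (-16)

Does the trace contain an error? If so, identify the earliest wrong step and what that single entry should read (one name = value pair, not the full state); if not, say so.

1. acc = min(3, -1) = -1 (matches)
2. acc = min(-1, -2) = -2 (in agreement)
3. acc = min(-2, 7) = -2 (consistent with the trace)
4. acc = min(-2, -1) = -2 (no discrepancy)
5. acc = min(-2, 13) = -2 (same as recorded)
6. acc = min(-2, 17) = -2 (in agreement)
7. acc = min(-2, -14) = -14 (verified)
8. acc = min(-14, -10) = -14 (verified)
9. acc = min(-14, 2) = -14 (no discrepancy)
10. acc = min(-14, 13) = -14 (confirmed correct)
11. acc = min(-14, -16) = -16 (agrees with the trace)
12. acc = min(-16, -1) = -16 (matches)
13. acc = min(-16, -1) = -16 (in agreement)
14. acc = min(-16, 17) = -16 (consistent with the trace)
15. acc = min(-16, 11) = -16 (agrees with the trace)
16. acc = min(-16, 18) = -16 (agrees with the trace)
The recomputation confirms every line.

no error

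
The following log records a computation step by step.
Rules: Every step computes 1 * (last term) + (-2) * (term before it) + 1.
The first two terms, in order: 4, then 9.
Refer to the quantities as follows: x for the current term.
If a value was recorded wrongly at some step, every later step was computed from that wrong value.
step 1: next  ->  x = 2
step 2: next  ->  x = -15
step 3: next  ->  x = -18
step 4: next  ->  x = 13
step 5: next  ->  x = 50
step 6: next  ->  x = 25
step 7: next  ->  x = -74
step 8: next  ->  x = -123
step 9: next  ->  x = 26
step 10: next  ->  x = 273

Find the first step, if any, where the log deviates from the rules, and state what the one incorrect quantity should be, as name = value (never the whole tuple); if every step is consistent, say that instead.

step 1: x = 1*(9) + (-2)*(4) + (1) = 2 -> confirmed correct
step 2: x = 1*(2) + (-2)*(9) + (1) = -15 -> checks out
step 3: x = 1*(-15) + (-2)*(2) + (1) = -18 -> exactly as logged
step 4: x = 1*(-18) + (-2)*(-15) + (1) = 13 -> no discrepancy
step 5: x = 1*(13) + (-2)*(-18) + (1) = 50 -> in agreement
step 6: x = 1*(50) + (-2)*(13) + (1) = 25 -> matches
step 7: x = 1*(25) + (-2)*(50) + (1) = -74 -> confirmed correct
step 8: x = 1*(-74) + (-2)*(25) + (1) = -123 -> agrees with the log
step 9: x = 1*(-123) + (-2)*(-74) + (1) = 26 -> checks out
step 10: x = 1*(26) + (-2)*(-123) + (1) = 273 -> agrees with the log
Every step is consistent.

no error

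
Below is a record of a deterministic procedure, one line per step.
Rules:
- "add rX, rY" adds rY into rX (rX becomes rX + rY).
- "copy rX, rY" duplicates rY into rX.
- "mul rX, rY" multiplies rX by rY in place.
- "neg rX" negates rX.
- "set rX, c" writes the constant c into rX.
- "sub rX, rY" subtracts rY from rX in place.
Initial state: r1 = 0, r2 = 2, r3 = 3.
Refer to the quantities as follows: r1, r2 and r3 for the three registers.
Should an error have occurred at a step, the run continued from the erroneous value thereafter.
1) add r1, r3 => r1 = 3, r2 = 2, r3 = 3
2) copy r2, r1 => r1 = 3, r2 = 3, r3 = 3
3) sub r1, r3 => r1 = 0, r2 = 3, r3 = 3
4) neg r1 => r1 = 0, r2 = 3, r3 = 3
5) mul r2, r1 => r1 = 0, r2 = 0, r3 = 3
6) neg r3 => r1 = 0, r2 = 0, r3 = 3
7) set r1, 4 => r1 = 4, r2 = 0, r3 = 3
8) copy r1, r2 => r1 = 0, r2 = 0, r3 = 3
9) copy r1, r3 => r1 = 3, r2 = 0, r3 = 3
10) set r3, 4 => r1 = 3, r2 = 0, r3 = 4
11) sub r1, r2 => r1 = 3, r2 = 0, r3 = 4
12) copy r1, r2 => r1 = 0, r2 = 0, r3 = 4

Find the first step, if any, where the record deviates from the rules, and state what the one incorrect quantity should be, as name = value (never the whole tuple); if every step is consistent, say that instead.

Recomputing the run from the initial state:
step 1: r1 = 3, r2 = 2, r3 = 3
step 2: r1 = 3, r2 = 3, r3 = 3
step 3: r1 = 0, r2 = 3, r3 = 3
step 4: r1 = 0, r2 = 3, r3 = 3
step 5: r1 = 0, r2 = 0, r3 = 3
step 6: r1 = 0, r2 = 0, r3 = -3
step 7: r1 = 4, r2 = 0, r3 = -3
step 8: r1 = 0, r2 = 0, r3 = -3
step 9: r1 = -3, r2 = 0, r3 = -3
step 10: r1 = -3, r2 = 0, r3 = 4
step 11: r1 = -3, r2 = 0, r3 = 4
step 12: r1 = 0, r2 = 0, r3 = 4
The first disagreement with the record is at step 6, where the value should be r3 = -3.

step 6, r3 = -3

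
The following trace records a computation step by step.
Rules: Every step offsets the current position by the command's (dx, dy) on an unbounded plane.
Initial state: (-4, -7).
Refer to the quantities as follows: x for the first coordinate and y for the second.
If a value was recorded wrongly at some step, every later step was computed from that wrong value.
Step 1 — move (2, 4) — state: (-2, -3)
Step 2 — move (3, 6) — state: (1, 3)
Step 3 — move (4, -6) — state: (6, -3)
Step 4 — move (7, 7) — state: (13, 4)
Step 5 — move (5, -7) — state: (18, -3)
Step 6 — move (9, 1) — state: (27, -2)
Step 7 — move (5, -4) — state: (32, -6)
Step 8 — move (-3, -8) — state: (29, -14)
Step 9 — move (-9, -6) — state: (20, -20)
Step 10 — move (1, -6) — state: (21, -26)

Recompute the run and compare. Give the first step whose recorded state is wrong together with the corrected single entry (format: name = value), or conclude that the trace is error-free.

step 3, x = 5

Recomputing the run from the initial state:
step 1: x = -2, y = -3
step 2: x = 1, y = 3
step 3: x = 5, y = -3
step 4: x = 12, y = 4
step 5: x = 17, y = -3
step 6: x = 26, y = -2
step 7: x = 31, y = -6
step 8: x = 28, y = -14
step 9: x = 19, y = -20
step 10: x = 20, y = -26
The first disagreement with the trace is at step 3, where the value should be x = 5.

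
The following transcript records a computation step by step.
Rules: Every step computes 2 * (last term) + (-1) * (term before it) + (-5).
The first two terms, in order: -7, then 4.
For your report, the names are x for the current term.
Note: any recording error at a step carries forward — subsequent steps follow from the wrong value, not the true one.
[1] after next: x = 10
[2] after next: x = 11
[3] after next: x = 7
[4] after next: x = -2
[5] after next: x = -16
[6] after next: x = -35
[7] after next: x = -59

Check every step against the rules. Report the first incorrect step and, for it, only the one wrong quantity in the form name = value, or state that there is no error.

no error

step 1: x = 2*(4) + (-1)*(-7) + (-5) = 10 -> in agreement
step 2: x = 2*(10) + (-1)*(4) + (-5) = 11 -> agrees with the transcript
step 3: x = 2*(11) + (-1)*(10) + (-5) = 7 -> verified
step 4: x = 2*(7) + (-1)*(11) + (-5) = -2 -> consistent with the transcript
step 5: x = 2*(-2) + (-1)*(7) + (-5) = -16 -> no discrepancy
step 6: x = 2*(-16) + (-1)*(-2) + (-5) = -35 -> consistent with the transcript
step 7: x = 2*(-35) + (-1)*(-16) + (-5) = -59 -> same as recorded
All steps check out; nothing to correct.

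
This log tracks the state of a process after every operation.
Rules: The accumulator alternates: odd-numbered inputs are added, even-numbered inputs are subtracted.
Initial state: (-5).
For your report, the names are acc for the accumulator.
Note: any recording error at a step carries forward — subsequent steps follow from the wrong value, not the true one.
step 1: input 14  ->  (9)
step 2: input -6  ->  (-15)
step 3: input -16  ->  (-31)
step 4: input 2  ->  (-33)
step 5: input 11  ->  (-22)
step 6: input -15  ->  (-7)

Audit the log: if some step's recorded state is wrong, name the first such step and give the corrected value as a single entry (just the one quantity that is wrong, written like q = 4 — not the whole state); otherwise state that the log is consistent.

step 2, acc = 15

Recomputing the run from the initial state:
step 1: acc = 9
step 2: acc = 15
step 3: acc = -1
step 4: acc = -3
step 5: acc = 8
step 6: acc = 23
The first disagreement with the log is at step 2, where the value should be acc = 15.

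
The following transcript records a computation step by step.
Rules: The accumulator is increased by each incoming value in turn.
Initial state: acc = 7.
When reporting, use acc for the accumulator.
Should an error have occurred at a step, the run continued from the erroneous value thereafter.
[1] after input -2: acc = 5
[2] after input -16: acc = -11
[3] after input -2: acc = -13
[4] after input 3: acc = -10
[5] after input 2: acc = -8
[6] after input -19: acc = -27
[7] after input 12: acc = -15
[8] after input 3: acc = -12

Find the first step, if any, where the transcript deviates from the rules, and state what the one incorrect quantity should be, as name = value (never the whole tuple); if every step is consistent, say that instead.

step 1: acc = 7 + -2 = 5 -> checks out
step 2: acc = 5 + -16 = -11 -> checks out
step 3: acc = -11 + -2 = -13 -> exactly as logged
step 4: acc = -13 + 3 = -10 -> no discrepancy
step 5: acc = -10 + 2 = -8 -> no discrepancy
step 6: acc = -8 + -19 = -27 -> exactly as logged
step 7: acc = -27 + 12 = -15 -> agrees with the transcript
step 8: acc = -15 + 3 = -12 -> consistent with the transcript
All entries verified; no error found.

no error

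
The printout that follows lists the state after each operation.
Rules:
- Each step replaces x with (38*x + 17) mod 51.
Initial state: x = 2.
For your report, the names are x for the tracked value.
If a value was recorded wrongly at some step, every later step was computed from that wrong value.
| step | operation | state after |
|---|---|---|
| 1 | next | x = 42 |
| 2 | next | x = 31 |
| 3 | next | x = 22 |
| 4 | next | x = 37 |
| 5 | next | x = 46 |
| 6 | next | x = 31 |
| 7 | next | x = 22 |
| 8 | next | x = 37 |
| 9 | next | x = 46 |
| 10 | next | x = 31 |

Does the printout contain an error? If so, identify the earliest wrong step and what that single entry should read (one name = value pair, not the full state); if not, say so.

step 2, x = 32

1. x = (38*2 + 17) mod 51 = 42 (agrees with the printout)
2. x = (38*42 + 17) mod 51 = 32 (a discrepancy with the printout)
Step 2 is the first one off; corrected, x = 32.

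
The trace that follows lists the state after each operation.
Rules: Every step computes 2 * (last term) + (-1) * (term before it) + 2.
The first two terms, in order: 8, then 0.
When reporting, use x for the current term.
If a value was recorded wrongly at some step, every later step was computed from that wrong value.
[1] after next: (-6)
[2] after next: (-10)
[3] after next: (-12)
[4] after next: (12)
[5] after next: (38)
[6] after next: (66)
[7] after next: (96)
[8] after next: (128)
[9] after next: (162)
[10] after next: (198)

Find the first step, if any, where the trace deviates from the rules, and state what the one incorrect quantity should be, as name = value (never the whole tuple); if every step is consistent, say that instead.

step 4, x = -12

Recomputing the run from the initial state:
step 1: x = -6
step 2: x = -10
step 3: x = -12
step 4: x = -12
step 5: x = -10
step 6: x = -6
step 7: x = 0
step 8: x = 8
step 9: x = 18
step 10: x = 30
The first disagreement with the trace is at step 4, where the value should be x = -12.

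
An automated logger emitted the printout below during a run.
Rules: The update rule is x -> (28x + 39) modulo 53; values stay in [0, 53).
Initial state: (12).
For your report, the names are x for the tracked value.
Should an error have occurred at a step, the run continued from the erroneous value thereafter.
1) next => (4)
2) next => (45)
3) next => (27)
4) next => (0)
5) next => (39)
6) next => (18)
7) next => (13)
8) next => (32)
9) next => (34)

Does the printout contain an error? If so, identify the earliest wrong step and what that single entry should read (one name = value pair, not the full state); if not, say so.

Step 1: x = (28*12 + 39) mod 53 = 4 — exactly as logged.
Step 2: x = (28*4 + 39) mod 53 = 45 — agrees with the printout.
Step 3: x = (28*45 + 39) mod 53 = 27 — confirmed correct.
Step 4: x = (28*27 + 39) mod 53 = 0 — confirmed correct.
Step 5: x = (28*0 + 39) mod 53 = 39 — same as recorded.
Step 6: x = (28*39 + 39) mod 53 = 18 — matches.
Step 7: x = (28*18 + 39) mod 53 = 13 — agrees with the printout.
Step 8: x = (28*13 + 39) mod 53 = 32 — consistent with the printout.
Step 9: x = (28*32 + 39) mod 53 = 34 — exactly as logged.
Each recorded entry agrees with the recomputation.

no error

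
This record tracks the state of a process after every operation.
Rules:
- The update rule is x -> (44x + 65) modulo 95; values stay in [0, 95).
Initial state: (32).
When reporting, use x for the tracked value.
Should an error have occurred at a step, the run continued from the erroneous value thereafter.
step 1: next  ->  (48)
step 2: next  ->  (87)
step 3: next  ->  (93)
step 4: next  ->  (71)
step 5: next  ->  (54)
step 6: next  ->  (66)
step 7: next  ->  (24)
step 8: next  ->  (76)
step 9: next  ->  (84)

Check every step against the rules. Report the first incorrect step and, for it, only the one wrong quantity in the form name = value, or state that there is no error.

step 4, x = 72

1. x = (44*32 + 65) mod 95 = 48 (exactly as logged)
2. x = (44*48 + 65) mod 95 = 87 (verified)
3. x = (44*87 + 65) mod 95 = 93 (consistent with the record)
4. x = (44*93 + 65) mod 95 = 72 (the record has a different value)
Conclusion: step 4 carries the first error; the entry should be x = 72.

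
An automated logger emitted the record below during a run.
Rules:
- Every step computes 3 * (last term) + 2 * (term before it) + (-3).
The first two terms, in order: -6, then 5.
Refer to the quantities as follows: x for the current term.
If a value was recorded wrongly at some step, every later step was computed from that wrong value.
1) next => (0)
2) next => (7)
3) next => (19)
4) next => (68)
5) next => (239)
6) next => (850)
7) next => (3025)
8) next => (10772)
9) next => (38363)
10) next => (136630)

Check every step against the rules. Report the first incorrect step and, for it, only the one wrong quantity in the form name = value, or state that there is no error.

1. x = 3*(5) + (2)*(-6) + (-3) = 0 (exactly as logged)
2. x = 3*(0) + (2)*(5) + (-3) = 7 (in agreement)
3. x = 3*(7) + (2)*(0) + (-3) = 18 (first mismatch against the record)
First deviation found at step 3; the corrected entry is x = 18.

step 3, x = 18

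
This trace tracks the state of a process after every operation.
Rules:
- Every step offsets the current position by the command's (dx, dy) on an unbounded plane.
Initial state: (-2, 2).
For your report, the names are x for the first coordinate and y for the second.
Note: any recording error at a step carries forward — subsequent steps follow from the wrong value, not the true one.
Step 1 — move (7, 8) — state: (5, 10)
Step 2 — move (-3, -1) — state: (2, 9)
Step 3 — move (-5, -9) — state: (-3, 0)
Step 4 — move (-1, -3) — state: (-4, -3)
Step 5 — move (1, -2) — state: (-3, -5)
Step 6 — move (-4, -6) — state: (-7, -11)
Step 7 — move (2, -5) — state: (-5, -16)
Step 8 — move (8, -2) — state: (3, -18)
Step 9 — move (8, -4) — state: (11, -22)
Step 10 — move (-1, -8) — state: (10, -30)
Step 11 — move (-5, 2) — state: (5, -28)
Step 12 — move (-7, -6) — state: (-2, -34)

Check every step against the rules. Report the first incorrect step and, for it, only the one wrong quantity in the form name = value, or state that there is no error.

Step 1: x = -2 + (7) = 5, y = 2 + (8) = 10 — exactly as logged.
Step 2: x = 5 + (-3) = 2, y = 10 + (-1) = 9 — checks out.
Step 3: x = 2 + (-5) = -3, y = 9 + (-9) = 0 — consistent with the trace.
Step 4: x = -3 + (-1) = -4, y = 0 + (-3) = -3 — confirmed correct.
Step 5: x = -4 + (1) = -3, y = -3 + (-2) = -5 — matches.
Step 6: x = -3 + (-4) = -7, y = -5 + (-6) = -11 — agrees with the trace.
Step 7: x = -7 + (2) = -5, y = -11 + (-5) = -16 — in agreement.
Step 8: x = -5 + (8) = 3, y = -16 + (-2) = -18 — matches.
Step 9: x = 3 + (8) = 11, y = -18 + (-4) = -22 — checks out.
Step 10: x = 11 + (-1) = 10, y = -22 + (-8) = -30 — agrees with the trace.
Step 11: x = 10 + (-5) = 5, y = -30 + (2) = -28 — same as recorded.
Step 12: x = 5 + (-7) = -2, y = -28 + (-6) = -34 — in agreement.
All steps check out; nothing to correct.

no error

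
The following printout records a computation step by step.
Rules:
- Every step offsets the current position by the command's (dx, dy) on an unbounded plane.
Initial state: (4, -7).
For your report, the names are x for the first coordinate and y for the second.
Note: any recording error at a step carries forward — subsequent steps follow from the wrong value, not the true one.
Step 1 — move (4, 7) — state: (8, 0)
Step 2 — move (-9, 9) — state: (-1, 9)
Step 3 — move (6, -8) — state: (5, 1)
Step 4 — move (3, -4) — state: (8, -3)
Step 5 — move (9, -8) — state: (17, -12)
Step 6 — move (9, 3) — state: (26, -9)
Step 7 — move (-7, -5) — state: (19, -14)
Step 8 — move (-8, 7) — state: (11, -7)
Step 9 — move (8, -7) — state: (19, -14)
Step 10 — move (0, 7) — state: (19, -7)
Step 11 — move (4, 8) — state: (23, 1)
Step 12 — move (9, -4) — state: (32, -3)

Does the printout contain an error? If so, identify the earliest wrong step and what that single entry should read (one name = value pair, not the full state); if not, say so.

1. x = 4 + (4) = 8, y = -7 + (7) = 0 (in agreement)
2. x = 8 + (-9) = -1, y = 0 + (9) = 9 (matches)
3. x = -1 + (6) = 5, y = 9 + (-8) = 1 (exactly as logged)
4. x = 5 + (3) = 8, y = 1 + (-4) = -3 (in agreement)
5. x = 8 + (9) = 17, y = -3 + (-8) = -11 (a discrepancy with the printout)
The earliest wrong entry is at step 5: it should read y = -11.

step 5, y = -11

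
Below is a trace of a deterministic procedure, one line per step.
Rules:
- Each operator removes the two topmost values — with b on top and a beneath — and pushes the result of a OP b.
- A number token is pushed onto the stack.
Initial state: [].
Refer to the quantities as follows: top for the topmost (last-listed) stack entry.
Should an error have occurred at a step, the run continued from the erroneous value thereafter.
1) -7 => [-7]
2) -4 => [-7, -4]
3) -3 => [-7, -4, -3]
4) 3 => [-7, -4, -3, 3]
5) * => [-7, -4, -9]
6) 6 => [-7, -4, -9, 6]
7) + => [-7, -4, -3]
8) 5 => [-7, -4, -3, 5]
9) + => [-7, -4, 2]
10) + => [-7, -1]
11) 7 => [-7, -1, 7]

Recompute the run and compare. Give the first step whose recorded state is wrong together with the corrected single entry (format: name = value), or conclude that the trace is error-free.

Recomputing the run from the initial state:
step 1: [-7]
step 2: [-7, -4]
step 3: [-7, -4, -3]
step 4: [-7, -4, -3, 3]
step 5: [-7, -4, -9]
step 6: [-7, -4, -9, 6]
step 7: [-7, -4, -3]
step 8: [-7, -4, -3, 5]
step 9: [-7, -4, 2]
step 10: [-7, -2]
step 11: [-7, -2, 7]
The first disagreement with the trace is at step 10, where the value should be top = -2.

step 10, top = -2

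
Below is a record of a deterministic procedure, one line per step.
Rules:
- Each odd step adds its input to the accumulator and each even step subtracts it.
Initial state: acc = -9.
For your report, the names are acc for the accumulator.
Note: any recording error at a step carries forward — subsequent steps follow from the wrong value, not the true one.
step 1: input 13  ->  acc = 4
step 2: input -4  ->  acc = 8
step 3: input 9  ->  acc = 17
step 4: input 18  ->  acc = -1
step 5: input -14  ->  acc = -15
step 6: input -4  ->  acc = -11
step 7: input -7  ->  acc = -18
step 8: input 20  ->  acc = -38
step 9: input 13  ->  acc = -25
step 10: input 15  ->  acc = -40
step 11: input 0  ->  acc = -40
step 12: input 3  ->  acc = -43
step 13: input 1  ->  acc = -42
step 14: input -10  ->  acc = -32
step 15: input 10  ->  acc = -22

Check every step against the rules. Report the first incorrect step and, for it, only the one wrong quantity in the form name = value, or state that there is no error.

Step 1: acc = -9 + 13 = 4 — confirmed correct.
Step 2: acc = 4 - -4 = 8 — checks out.
Step 3: acc = 8 + 9 = 17 — checks out.
Step 4: acc = 17 - 18 = -1 — agrees with the record.
Step 5: acc = -1 + -14 = -15 — exactly as logged.
Step 6: acc = -15 - -4 = -11 — in agreement.
Step 7: acc = -11 + -7 = -18 — checks out.
Step 8: acc = -18 - 20 = -38 — verified.
Step 9: acc = -38 + 13 = -25 — matches.
Step 10: acc = -25 - 15 = -40 — matches.
Step 11: acc = -40 + 0 = -40 — verified.
Step 12: acc = -40 - 3 = -43 — exactly as logged.
Step 13: acc = -43 + 1 = -42 — same as recorded.
Step 14: acc = -42 - -10 = -32 — no discrepancy.
Step 15: acc = -32 + 10 = -22 — confirmed correct.
The whole run recomputes cleanly — no discrepancies.

no error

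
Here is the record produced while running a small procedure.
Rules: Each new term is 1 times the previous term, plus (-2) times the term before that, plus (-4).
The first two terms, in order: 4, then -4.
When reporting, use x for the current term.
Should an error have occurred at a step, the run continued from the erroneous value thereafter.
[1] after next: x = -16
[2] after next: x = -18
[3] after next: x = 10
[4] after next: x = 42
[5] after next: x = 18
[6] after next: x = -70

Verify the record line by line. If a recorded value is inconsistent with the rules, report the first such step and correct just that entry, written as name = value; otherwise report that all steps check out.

step 2, x = -12

Step 1: x = 1*(-4) + (-2)*(4) + (-4) = -16 — matches.
Step 2: x = 1*(-16) + (-2)*(-4) + (-4) = -12 — a discrepancy with the record.
The earliest wrong entry is at step 2: it should read x = -12.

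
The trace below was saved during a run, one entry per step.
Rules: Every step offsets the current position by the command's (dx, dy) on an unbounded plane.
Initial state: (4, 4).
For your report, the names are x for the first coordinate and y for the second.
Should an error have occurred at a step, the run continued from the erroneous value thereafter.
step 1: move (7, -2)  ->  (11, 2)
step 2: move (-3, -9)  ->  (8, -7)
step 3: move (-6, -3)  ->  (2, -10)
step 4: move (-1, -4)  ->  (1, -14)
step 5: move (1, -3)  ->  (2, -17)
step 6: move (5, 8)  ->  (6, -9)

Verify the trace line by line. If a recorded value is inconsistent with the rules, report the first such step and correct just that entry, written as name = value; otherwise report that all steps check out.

1. x = 4 + (7) = 11, y = 4 + (-2) = 2 (in agreement)
2. x = 11 + (-3) = 8, y = 2 + (-9) = -7 (consistent with the trace)
3. x = 8 + (-6) = 2, y = -7 + (-3) = -10 (checks out)
4. x = 2 + (-1) = 1, y = -10 + (-4) = -14 (exactly as logged)
5. x = 1 + (1) = 2, y = -14 + (-3) = -17 (same as recorded)
6. x = 2 + (5) = 7, y = -17 + (8) = -9 (the recorded entry deviates here)
Conclusion: step 6 carries the first error; the entry should be x = 7.

step 6, x = 7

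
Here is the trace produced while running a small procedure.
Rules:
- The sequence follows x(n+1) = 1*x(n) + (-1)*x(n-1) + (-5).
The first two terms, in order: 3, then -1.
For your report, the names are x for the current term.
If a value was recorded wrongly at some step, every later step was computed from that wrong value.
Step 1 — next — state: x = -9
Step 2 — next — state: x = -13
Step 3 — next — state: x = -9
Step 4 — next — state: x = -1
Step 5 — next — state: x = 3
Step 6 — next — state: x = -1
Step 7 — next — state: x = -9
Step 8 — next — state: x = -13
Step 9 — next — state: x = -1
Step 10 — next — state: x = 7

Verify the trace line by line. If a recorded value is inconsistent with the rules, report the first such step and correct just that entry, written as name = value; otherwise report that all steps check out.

step 1: x = 1*(-1) + (-1)*(3) + (-5) = -9 -> consistent with the trace
step 2: x = 1*(-9) + (-1)*(-1) + (-5) = -13 -> exactly as logged
step 3: x = 1*(-13) + (-1)*(-9) + (-5) = -9 -> checks out
step 4: x = 1*(-9) + (-1)*(-13) + (-5) = -1 -> verified
step 5: x = 1*(-1) + (-1)*(-9) + (-5) = 3 -> no discrepancy
step 6: x = 1*(3) + (-1)*(-1) + (-5) = -1 -> verified
step 7: x = 1*(-1) + (-1)*(3) + (-5) = -9 -> consistent with the trace
step 8: x = 1*(-9) + (-1)*(-1) + (-5) = -13 -> confirmed correct
step 9: x = 1*(-13) + (-1)*(-9) + (-5) = -9 -> first mismatch against the trace
Conclusion: step 9 carries the first error; the entry should be x = -9.

step 9, x = -9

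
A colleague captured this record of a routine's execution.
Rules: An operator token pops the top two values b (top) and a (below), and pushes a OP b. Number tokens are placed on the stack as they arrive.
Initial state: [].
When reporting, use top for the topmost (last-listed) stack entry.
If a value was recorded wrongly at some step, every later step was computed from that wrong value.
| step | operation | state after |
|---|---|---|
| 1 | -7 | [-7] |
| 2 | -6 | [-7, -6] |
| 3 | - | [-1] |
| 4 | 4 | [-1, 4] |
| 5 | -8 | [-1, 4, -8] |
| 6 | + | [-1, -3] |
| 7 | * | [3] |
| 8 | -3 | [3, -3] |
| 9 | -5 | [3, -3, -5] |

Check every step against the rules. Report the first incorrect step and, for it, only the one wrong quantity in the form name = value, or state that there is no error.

step 6, top = -4

1. push -7: top = -7 (matches)
2. push -6: top = -6 (exactly as logged)
3. -7 - -6 = -1 (no discrepancy)
4. push 4: top = 4 (verified)
5. push -8: top = -8 (no discrepancy)
6. 4 + -8 = -4 (the entry is off here)
Step 6 is the first one off; corrected, top = -4.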